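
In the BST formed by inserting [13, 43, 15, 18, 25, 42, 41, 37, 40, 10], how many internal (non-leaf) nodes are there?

Tree built from: [13, 43, 15, 18, 25, 42, 41, 37, 40, 10]
Tree (level-order array): [13, 10, 43, None, None, 15, None, None, 18, None, 25, None, 42, 41, None, 37, None, None, 40]
Rule: An internal node has at least one child.
Per-node child counts:
  node 13: 2 child(ren)
  node 10: 0 child(ren)
  node 43: 1 child(ren)
  node 15: 1 child(ren)
  node 18: 1 child(ren)
  node 25: 1 child(ren)
  node 42: 1 child(ren)
  node 41: 1 child(ren)
  node 37: 1 child(ren)
  node 40: 0 child(ren)
Matching nodes: [13, 43, 15, 18, 25, 42, 41, 37]
Count of internal (non-leaf) nodes: 8


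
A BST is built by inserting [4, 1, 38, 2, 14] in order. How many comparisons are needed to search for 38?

Search path for 38: 4 -> 38
Found: True
Comparisons: 2


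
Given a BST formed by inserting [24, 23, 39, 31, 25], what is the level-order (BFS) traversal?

Tree insertion order: [24, 23, 39, 31, 25]
Tree (level-order array): [24, 23, 39, None, None, 31, None, 25]
BFS from the root, enqueuing left then right child of each popped node:
  queue [24] -> pop 24, enqueue [23, 39], visited so far: [24]
  queue [23, 39] -> pop 23, enqueue [none], visited so far: [24, 23]
  queue [39] -> pop 39, enqueue [31], visited so far: [24, 23, 39]
  queue [31] -> pop 31, enqueue [25], visited so far: [24, 23, 39, 31]
  queue [25] -> pop 25, enqueue [none], visited so far: [24, 23, 39, 31, 25]
Result: [24, 23, 39, 31, 25]


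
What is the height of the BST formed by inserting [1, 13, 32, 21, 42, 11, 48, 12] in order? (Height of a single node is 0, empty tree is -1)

Insertion order: [1, 13, 32, 21, 42, 11, 48, 12]
Tree (level-order array): [1, None, 13, 11, 32, None, 12, 21, 42, None, None, None, None, None, 48]
Compute height bottom-up (empty subtree = -1):
  height(12) = 1 + max(-1, -1) = 0
  height(11) = 1 + max(-1, 0) = 1
  height(21) = 1 + max(-1, -1) = 0
  height(48) = 1 + max(-1, -1) = 0
  height(42) = 1 + max(-1, 0) = 1
  height(32) = 1 + max(0, 1) = 2
  height(13) = 1 + max(1, 2) = 3
  height(1) = 1 + max(-1, 3) = 4
Height = 4


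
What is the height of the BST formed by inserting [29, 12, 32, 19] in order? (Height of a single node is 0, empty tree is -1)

Insertion order: [29, 12, 32, 19]
Tree (level-order array): [29, 12, 32, None, 19]
Compute height bottom-up (empty subtree = -1):
  height(19) = 1 + max(-1, -1) = 0
  height(12) = 1 + max(-1, 0) = 1
  height(32) = 1 + max(-1, -1) = 0
  height(29) = 1 + max(1, 0) = 2
Height = 2


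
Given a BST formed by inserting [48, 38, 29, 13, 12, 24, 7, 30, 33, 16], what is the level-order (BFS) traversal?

Tree insertion order: [48, 38, 29, 13, 12, 24, 7, 30, 33, 16]
Tree (level-order array): [48, 38, None, 29, None, 13, 30, 12, 24, None, 33, 7, None, 16]
BFS from the root, enqueuing left then right child of each popped node:
  queue [48] -> pop 48, enqueue [38], visited so far: [48]
  queue [38] -> pop 38, enqueue [29], visited so far: [48, 38]
  queue [29] -> pop 29, enqueue [13, 30], visited so far: [48, 38, 29]
  queue [13, 30] -> pop 13, enqueue [12, 24], visited so far: [48, 38, 29, 13]
  queue [30, 12, 24] -> pop 30, enqueue [33], visited so far: [48, 38, 29, 13, 30]
  queue [12, 24, 33] -> pop 12, enqueue [7], visited so far: [48, 38, 29, 13, 30, 12]
  queue [24, 33, 7] -> pop 24, enqueue [16], visited so far: [48, 38, 29, 13, 30, 12, 24]
  queue [33, 7, 16] -> pop 33, enqueue [none], visited so far: [48, 38, 29, 13, 30, 12, 24, 33]
  queue [7, 16] -> pop 7, enqueue [none], visited so far: [48, 38, 29, 13, 30, 12, 24, 33, 7]
  queue [16] -> pop 16, enqueue [none], visited so far: [48, 38, 29, 13, 30, 12, 24, 33, 7, 16]
Result: [48, 38, 29, 13, 30, 12, 24, 33, 7, 16]


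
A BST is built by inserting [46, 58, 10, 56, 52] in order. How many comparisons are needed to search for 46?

Search path for 46: 46
Found: True
Comparisons: 1


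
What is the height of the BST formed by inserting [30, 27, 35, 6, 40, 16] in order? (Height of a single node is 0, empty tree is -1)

Insertion order: [30, 27, 35, 6, 40, 16]
Tree (level-order array): [30, 27, 35, 6, None, None, 40, None, 16]
Compute height bottom-up (empty subtree = -1):
  height(16) = 1 + max(-1, -1) = 0
  height(6) = 1 + max(-1, 0) = 1
  height(27) = 1 + max(1, -1) = 2
  height(40) = 1 + max(-1, -1) = 0
  height(35) = 1 + max(-1, 0) = 1
  height(30) = 1 + max(2, 1) = 3
Height = 3


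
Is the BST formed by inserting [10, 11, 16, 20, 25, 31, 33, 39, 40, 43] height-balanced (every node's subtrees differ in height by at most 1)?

Tree (level-order array): [10, None, 11, None, 16, None, 20, None, 25, None, 31, None, 33, None, 39, None, 40, None, 43]
Definition: a tree is height-balanced if, at every node, |h(left) - h(right)| <= 1 (empty subtree has height -1).
Bottom-up per-node check:
  node 43: h_left=-1, h_right=-1, diff=0 [OK], height=0
  node 40: h_left=-1, h_right=0, diff=1 [OK], height=1
  node 39: h_left=-1, h_right=1, diff=2 [FAIL (|-1-1|=2 > 1)], height=2
  node 33: h_left=-1, h_right=2, diff=3 [FAIL (|-1-2|=3 > 1)], height=3
  node 31: h_left=-1, h_right=3, diff=4 [FAIL (|-1-3|=4 > 1)], height=4
  node 25: h_left=-1, h_right=4, diff=5 [FAIL (|-1-4|=5 > 1)], height=5
  node 20: h_left=-1, h_right=5, diff=6 [FAIL (|-1-5|=6 > 1)], height=6
  node 16: h_left=-1, h_right=6, diff=7 [FAIL (|-1-6|=7 > 1)], height=7
  node 11: h_left=-1, h_right=7, diff=8 [FAIL (|-1-7|=8 > 1)], height=8
  node 10: h_left=-1, h_right=8, diff=9 [FAIL (|-1-8|=9 > 1)], height=9
Node 39 violates the condition: |-1 - 1| = 2 > 1.
Result: Not balanced


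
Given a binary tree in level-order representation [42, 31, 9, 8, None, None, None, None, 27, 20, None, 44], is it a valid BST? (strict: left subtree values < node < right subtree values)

Level-order array: [42, 31, 9, 8, None, None, None, None, 27, 20, None, 44]
Validate using subtree bounds (lo, hi): at each node, require lo < value < hi,
then recurse left with hi=value and right with lo=value.
Preorder trace (stopping at first violation):
  at node 42 with bounds (-inf, +inf): OK
  at node 31 with bounds (-inf, 42): OK
  at node 8 with bounds (-inf, 31): OK
  at node 27 with bounds (8, 31): OK
  at node 20 with bounds (8, 27): OK
  at node 44 with bounds (8, 20): VIOLATION
Node 44 violates its bound: not (8 < 44 < 20).
Result: Not a valid BST


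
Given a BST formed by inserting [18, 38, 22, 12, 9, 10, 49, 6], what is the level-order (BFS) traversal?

Tree insertion order: [18, 38, 22, 12, 9, 10, 49, 6]
Tree (level-order array): [18, 12, 38, 9, None, 22, 49, 6, 10]
BFS from the root, enqueuing left then right child of each popped node:
  queue [18] -> pop 18, enqueue [12, 38], visited so far: [18]
  queue [12, 38] -> pop 12, enqueue [9], visited so far: [18, 12]
  queue [38, 9] -> pop 38, enqueue [22, 49], visited so far: [18, 12, 38]
  queue [9, 22, 49] -> pop 9, enqueue [6, 10], visited so far: [18, 12, 38, 9]
  queue [22, 49, 6, 10] -> pop 22, enqueue [none], visited so far: [18, 12, 38, 9, 22]
  queue [49, 6, 10] -> pop 49, enqueue [none], visited so far: [18, 12, 38, 9, 22, 49]
  queue [6, 10] -> pop 6, enqueue [none], visited so far: [18, 12, 38, 9, 22, 49, 6]
  queue [10] -> pop 10, enqueue [none], visited so far: [18, 12, 38, 9, 22, 49, 6, 10]
Result: [18, 12, 38, 9, 22, 49, 6, 10]


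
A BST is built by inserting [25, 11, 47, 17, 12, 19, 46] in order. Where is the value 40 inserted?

Starting tree (level order): [25, 11, 47, None, 17, 46, None, 12, 19]
Insertion path: 25 -> 47 -> 46
Result: insert 40 as left child of 46
Final tree (level order): [25, 11, 47, None, 17, 46, None, 12, 19, 40]


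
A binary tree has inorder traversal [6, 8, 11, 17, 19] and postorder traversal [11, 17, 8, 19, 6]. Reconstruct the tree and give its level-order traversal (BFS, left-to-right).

Inorder:   [6, 8, 11, 17, 19]
Postorder: [11, 17, 8, 19, 6]
Algorithm: postorder visits root last, so walk postorder right-to-left;
each value is the root of the current inorder slice — split it at that
value, recurse on the right subtree first, then the left.
Recursive splits:
  root=6; inorder splits into left=[], right=[8, 11, 17, 19]
  root=19; inorder splits into left=[8, 11, 17], right=[]
  root=8; inorder splits into left=[], right=[11, 17]
  root=17; inorder splits into left=[11], right=[]
  root=11; inorder splits into left=[], right=[]
Reconstructed level-order: [6, 19, 8, 17, 11]


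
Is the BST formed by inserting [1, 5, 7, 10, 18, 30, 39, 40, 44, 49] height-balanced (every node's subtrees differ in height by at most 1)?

Tree (level-order array): [1, None, 5, None, 7, None, 10, None, 18, None, 30, None, 39, None, 40, None, 44, None, 49]
Definition: a tree is height-balanced if, at every node, |h(left) - h(right)| <= 1 (empty subtree has height -1).
Bottom-up per-node check:
  node 49: h_left=-1, h_right=-1, diff=0 [OK], height=0
  node 44: h_left=-1, h_right=0, diff=1 [OK], height=1
  node 40: h_left=-1, h_right=1, diff=2 [FAIL (|-1-1|=2 > 1)], height=2
  node 39: h_left=-1, h_right=2, diff=3 [FAIL (|-1-2|=3 > 1)], height=3
  node 30: h_left=-1, h_right=3, diff=4 [FAIL (|-1-3|=4 > 1)], height=4
  node 18: h_left=-1, h_right=4, diff=5 [FAIL (|-1-4|=5 > 1)], height=5
  node 10: h_left=-1, h_right=5, diff=6 [FAIL (|-1-5|=6 > 1)], height=6
  node 7: h_left=-1, h_right=6, diff=7 [FAIL (|-1-6|=7 > 1)], height=7
  node 5: h_left=-1, h_right=7, diff=8 [FAIL (|-1-7|=8 > 1)], height=8
  node 1: h_left=-1, h_right=8, diff=9 [FAIL (|-1-8|=9 > 1)], height=9
Node 40 violates the condition: |-1 - 1| = 2 > 1.
Result: Not balanced


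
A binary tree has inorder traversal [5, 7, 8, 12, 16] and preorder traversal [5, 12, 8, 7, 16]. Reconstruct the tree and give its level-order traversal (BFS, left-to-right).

Inorder:  [5, 7, 8, 12, 16]
Preorder: [5, 12, 8, 7, 16]
Algorithm: preorder visits root first, so consume preorder in order;
for each root, split the current inorder slice at that value into
left-subtree inorder and right-subtree inorder, then recurse.
Recursive splits:
  root=5; inorder splits into left=[], right=[7, 8, 12, 16]
  root=12; inorder splits into left=[7, 8], right=[16]
  root=8; inorder splits into left=[7], right=[]
  root=7; inorder splits into left=[], right=[]
  root=16; inorder splits into left=[], right=[]
Reconstructed level-order: [5, 12, 8, 16, 7]


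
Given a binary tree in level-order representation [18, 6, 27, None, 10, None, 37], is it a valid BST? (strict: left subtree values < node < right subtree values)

Level-order array: [18, 6, 27, None, 10, None, 37]
Validate using subtree bounds (lo, hi): at each node, require lo < value < hi,
then recurse left with hi=value and right with lo=value.
Preorder trace (stopping at first violation):
  at node 18 with bounds (-inf, +inf): OK
  at node 6 with bounds (-inf, 18): OK
  at node 10 with bounds (6, 18): OK
  at node 27 with bounds (18, +inf): OK
  at node 37 with bounds (27, +inf): OK
No violation found at any node.
Result: Valid BST


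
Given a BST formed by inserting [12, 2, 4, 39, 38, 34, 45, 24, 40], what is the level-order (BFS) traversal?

Tree insertion order: [12, 2, 4, 39, 38, 34, 45, 24, 40]
Tree (level-order array): [12, 2, 39, None, 4, 38, 45, None, None, 34, None, 40, None, 24]
BFS from the root, enqueuing left then right child of each popped node:
  queue [12] -> pop 12, enqueue [2, 39], visited so far: [12]
  queue [2, 39] -> pop 2, enqueue [4], visited so far: [12, 2]
  queue [39, 4] -> pop 39, enqueue [38, 45], visited so far: [12, 2, 39]
  queue [4, 38, 45] -> pop 4, enqueue [none], visited so far: [12, 2, 39, 4]
  queue [38, 45] -> pop 38, enqueue [34], visited so far: [12, 2, 39, 4, 38]
  queue [45, 34] -> pop 45, enqueue [40], visited so far: [12, 2, 39, 4, 38, 45]
  queue [34, 40] -> pop 34, enqueue [24], visited so far: [12, 2, 39, 4, 38, 45, 34]
  queue [40, 24] -> pop 40, enqueue [none], visited so far: [12, 2, 39, 4, 38, 45, 34, 40]
  queue [24] -> pop 24, enqueue [none], visited so far: [12, 2, 39, 4, 38, 45, 34, 40, 24]
Result: [12, 2, 39, 4, 38, 45, 34, 40, 24]


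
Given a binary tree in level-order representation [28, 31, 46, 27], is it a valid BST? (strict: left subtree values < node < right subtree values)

Level-order array: [28, 31, 46, 27]
Validate using subtree bounds (lo, hi): at each node, require lo < value < hi,
then recurse left with hi=value and right with lo=value.
Preorder trace (stopping at first violation):
  at node 28 with bounds (-inf, +inf): OK
  at node 31 with bounds (-inf, 28): VIOLATION
Node 31 violates its bound: not (-inf < 31 < 28).
Result: Not a valid BST


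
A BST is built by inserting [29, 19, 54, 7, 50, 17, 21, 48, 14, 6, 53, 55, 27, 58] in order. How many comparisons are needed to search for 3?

Search path for 3: 29 -> 19 -> 7 -> 6
Found: False
Comparisons: 4


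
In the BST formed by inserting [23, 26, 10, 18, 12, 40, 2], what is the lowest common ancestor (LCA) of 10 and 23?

Tree insertion order: [23, 26, 10, 18, 12, 40, 2]
Tree (level-order array): [23, 10, 26, 2, 18, None, 40, None, None, 12]
In a BST, the LCA of p=10, q=23 is the first node v on the
root-to-leaf path with p <= v <= q (go left if both < v, right if both > v).
Walk from root:
  at 23: 10 <= 23 <= 23, this is the LCA
LCA = 23


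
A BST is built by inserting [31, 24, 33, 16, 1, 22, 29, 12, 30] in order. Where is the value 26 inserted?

Starting tree (level order): [31, 24, 33, 16, 29, None, None, 1, 22, None, 30, None, 12]
Insertion path: 31 -> 24 -> 29
Result: insert 26 as left child of 29
Final tree (level order): [31, 24, 33, 16, 29, None, None, 1, 22, 26, 30, None, 12]


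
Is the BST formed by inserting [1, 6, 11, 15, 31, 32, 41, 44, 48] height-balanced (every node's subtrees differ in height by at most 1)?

Tree (level-order array): [1, None, 6, None, 11, None, 15, None, 31, None, 32, None, 41, None, 44, None, 48]
Definition: a tree is height-balanced if, at every node, |h(left) - h(right)| <= 1 (empty subtree has height -1).
Bottom-up per-node check:
  node 48: h_left=-1, h_right=-1, diff=0 [OK], height=0
  node 44: h_left=-1, h_right=0, diff=1 [OK], height=1
  node 41: h_left=-1, h_right=1, diff=2 [FAIL (|-1-1|=2 > 1)], height=2
  node 32: h_left=-1, h_right=2, diff=3 [FAIL (|-1-2|=3 > 1)], height=3
  node 31: h_left=-1, h_right=3, diff=4 [FAIL (|-1-3|=4 > 1)], height=4
  node 15: h_left=-1, h_right=4, diff=5 [FAIL (|-1-4|=5 > 1)], height=5
  node 11: h_left=-1, h_right=5, diff=6 [FAIL (|-1-5|=6 > 1)], height=6
  node 6: h_left=-1, h_right=6, diff=7 [FAIL (|-1-6|=7 > 1)], height=7
  node 1: h_left=-1, h_right=7, diff=8 [FAIL (|-1-7|=8 > 1)], height=8
Node 41 violates the condition: |-1 - 1| = 2 > 1.
Result: Not balanced


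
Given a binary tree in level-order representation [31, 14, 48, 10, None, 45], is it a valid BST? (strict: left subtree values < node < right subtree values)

Level-order array: [31, 14, 48, 10, None, 45]
Validate using subtree bounds (lo, hi): at each node, require lo < value < hi,
then recurse left with hi=value and right with lo=value.
Preorder trace (stopping at first violation):
  at node 31 with bounds (-inf, +inf): OK
  at node 14 with bounds (-inf, 31): OK
  at node 10 with bounds (-inf, 14): OK
  at node 48 with bounds (31, +inf): OK
  at node 45 with bounds (31, 48): OK
No violation found at any node.
Result: Valid BST


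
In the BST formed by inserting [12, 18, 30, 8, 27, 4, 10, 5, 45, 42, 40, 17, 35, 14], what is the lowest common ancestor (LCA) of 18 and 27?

Tree insertion order: [12, 18, 30, 8, 27, 4, 10, 5, 45, 42, 40, 17, 35, 14]
Tree (level-order array): [12, 8, 18, 4, 10, 17, 30, None, 5, None, None, 14, None, 27, 45, None, None, None, None, None, None, 42, None, 40, None, 35]
In a BST, the LCA of p=18, q=27 is the first node v on the
root-to-leaf path with p <= v <= q (go left if both < v, right if both > v).
Walk from root:
  at 12: both 18 and 27 > 12, go right
  at 18: 18 <= 18 <= 27, this is the LCA
LCA = 18


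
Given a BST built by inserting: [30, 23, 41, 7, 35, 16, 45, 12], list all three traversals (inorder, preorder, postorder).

Tree insertion order: [30, 23, 41, 7, 35, 16, 45, 12]
Tree (level-order array): [30, 23, 41, 7, None, 35, 45, None, 16, None, None, None, None, 12]
Inorder (L, root, R): [7, 12, 16, 23, 30, 35, 41, 45]
Preorder (root, L, R): [30, 23, 7, 16, 12, 41, 35, 45]
Postorder (L, R, root): [12, 16, 7, 23, 35, 45, 41, 30]


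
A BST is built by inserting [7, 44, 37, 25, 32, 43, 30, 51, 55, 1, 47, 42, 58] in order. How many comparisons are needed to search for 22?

Search path for 22: 7 -> 44 -> 37 -> 25
Found: False
Comparisons: 4


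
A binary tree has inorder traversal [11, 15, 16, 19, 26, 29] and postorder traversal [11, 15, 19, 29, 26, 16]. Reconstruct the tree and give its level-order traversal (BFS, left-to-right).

Inorder:   [11, 15, 16, 19, 26, 29]
Postorder: [11, 15, 19, 29, 26, 16]
Algorithm: postorder visits root last, so walk postorder right-to-left;
each value is the root of the current inorder slice — split it at that
value, recurse on the right subtree first, then the left.
Recursive splits:
  root=16; inorder splits into left=[11, 15], right=[19, 26, 29]
  root=26; inorder splits into left=[19], right=[29]
  root=29; inorder splits into left=[], right=[]
  root=19; inorder splits into left=[], right=[]
  root=15; inorder splits into left=[11], right=[]
  root=11; inorder splits into left=[], right=[]
Reconstructed level-order: [16, 15, 26, 11, 19, 29]


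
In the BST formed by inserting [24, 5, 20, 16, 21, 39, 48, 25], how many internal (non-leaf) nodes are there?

Tree built from: [24, 5, 20, 16, 21, 39, 48, 25]
Tree (level-order array): [24, 5, 39, None, 20, 25, 48, 16, 21]
Rule: An internal node has at least one child.
Per-node child counts:
  node 24: 2 child(ren)
  node 5: 1 child(ren)
  node 20: 2 child(ren)
  node 16: 0 child(ren)
  node 21: 0 child(ren)
  node 39: 2 child(ren)
  node 25: 0 child(ren)
  node 48: 0 child(ren)
Matching nodes: [24, 5, 20, 39]
Count of internal (non-leaf) nodes: 4


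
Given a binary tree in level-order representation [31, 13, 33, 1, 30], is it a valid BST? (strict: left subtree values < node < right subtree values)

Level-order array: [31, 13, 33, 1, 30]
Validate using subtree bounds (lo, hi): at each node, require lo < value < hi,
then recurse left with hi=value and right with lo=value.
Preorder trace (stopping at first violation):
  at node 31 with bounds (-inf, +inf): OK
  at node 13 with bounds (-inf, 31): OK
  at node 1 with bounds (-inf, 13): OK
  at node 30 with bounds (13, 31): OK
  at node 33 with bounds (31, +inf): OK
No violation found at any node.
Result: Valid BST


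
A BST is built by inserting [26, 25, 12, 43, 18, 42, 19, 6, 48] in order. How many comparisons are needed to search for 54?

Search path for 54: 26 -> 43 -> 48
Found: False
Comparisons: 3


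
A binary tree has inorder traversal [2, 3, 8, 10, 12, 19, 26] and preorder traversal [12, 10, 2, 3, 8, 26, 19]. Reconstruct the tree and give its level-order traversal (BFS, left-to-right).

Inorder:  [2, 3, 8, 10, 12, 19, 26]
Preorder: [12, 10, 2, 3, 8, 26, 19]
Algorithm: preorder visits root first, so consume preorder in order;
for each root, split the current inorder slice at that value into
left-subtree inorder and right-subtree inorder, then recurse.
Recursive splits:
  root=12; inorder splits into left=[2, 3, 8, 10], right=[19, 26]
  root=10; inorder splits into left=[2, 3, 8], right=[]
  root=2; inorder splits into left=[], right=[3, 8]
  root=3; inorder splits into left=[], right=[8]
  root=8; inorder splits into left=[], right=[]
  root=26; inorder splits into left=[19], right=[]
  root=19; inorder splits into left=[], right=[]
Reconstructed level-order: [12, 10, 26, 2, 19, 3, 8]


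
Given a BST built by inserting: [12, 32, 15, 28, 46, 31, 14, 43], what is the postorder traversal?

Tree insertion order: [12, 32, 15, 28, 46, 31, 14, 43]
Tree (level-order array): [12, None, 32, 15, 46, 14, 28, 43, None, None, None, None, 31]
Postorder traversal: [14, 31, 28, 15, 43, 46, 32, 12]


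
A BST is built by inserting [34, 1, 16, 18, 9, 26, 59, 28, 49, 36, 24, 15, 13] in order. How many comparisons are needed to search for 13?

Search path for 13: 34 -> 1 -> 16 -> 9 -> 15 -> 13
Found: True
Comparisons: 6


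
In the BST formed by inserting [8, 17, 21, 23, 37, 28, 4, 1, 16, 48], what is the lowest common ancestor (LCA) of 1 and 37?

Tree insertion order: [8, 17, 21, 23, 37, 28, 4, 1, 16, 48]
Tree (level-order array): [8, 4, 17, 1, None, 16, 21, None, None, None, None, None, 23, None, 37, 28, 48]
In a BST, the LCA of p=1, q=37 is the first node v on the
root-to-leaf path with p <= v <= q (go left if both < v, right if both > v).
Walk from root:
  at 8: 1 <= 8 <= 37, this is the LCA
LCA = 8


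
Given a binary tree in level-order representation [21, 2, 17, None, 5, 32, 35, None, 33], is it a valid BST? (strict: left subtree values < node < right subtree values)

Level-order array: [21, 2, 17, None, 5, 32, 35, None, 33]
Validate using subtree bounds (lo, hi): at each node, require lo < value < hi,
then recurse left with hi=value and right with lo=value.
Preorder trace (stopping at first violation):
  at node 21 with bounds (-inf, +inf): OK
  at node 2 with bounds (-inf, 21): OK
  at node 5 with bounds (2, 21): OK
  at node 33 with bounds (5, 21): VIOLATION
Node 33 violates its bound: not (5 < 33 < 21).
Result: Not a valid BST


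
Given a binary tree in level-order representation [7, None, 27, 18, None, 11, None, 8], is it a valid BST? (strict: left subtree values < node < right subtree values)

Level-order array: [7, None, 27, 18, None, 11, None, 8]
Validate using subtree bounds (lo, hi): at each node, require lo < value < hi,
then recurse left with hi=value and right with lo=value.
Preorder trace (stopping at first violation):
  at node 7 with bounds (-inf, +inf): OK
  at node 27 with bounds (7, +inf): OK
  at node 18 with bounds (7, 27): OK
  at node 11 with bounds (7, 18): OK
  at node 8 with bounds (7, 11): OK
No violation found at any node.
Result: Valid BST


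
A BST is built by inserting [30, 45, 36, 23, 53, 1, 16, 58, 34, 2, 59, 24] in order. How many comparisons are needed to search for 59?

Search path for 59: 30 -> 45 -> 53 -> 58 -> 59
Found: True
Comparisons: 5


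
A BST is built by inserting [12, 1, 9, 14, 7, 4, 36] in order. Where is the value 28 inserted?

Starting tree (level order): [12, 1, 14, None, 9, None, 36, 7, None, None, None, 4]
Insertion path: 12 -> 14 -> 36
Result: insert 28 as left child of 36
Final tree (level order): [12, 1, 14, None, 9, None, 36, 7, None, 28, None, 4]


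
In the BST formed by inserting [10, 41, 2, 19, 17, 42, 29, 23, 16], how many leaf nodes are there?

Tree built from: [10, 41, 2, 19, 17, 42, 29, 23, 16]
Tree (level-order array): [10, 2, 41, None, None, 19, 42, 17, 29, None, None, 16, None, 23]
Rule: A leaf has 0 children.
Per-node child counts:
  node 10: 2 child(ren)
  node 2: 0 child(ren)
  node 41: 2 child(ren)
  node 19: 2 child(ren)
  node 17: 1 child(ren)
  node 16: 0 child(ren)
  node 29: 1 child(ren)
  node 23: 0 child(ren)
  node 42: 0 child(ren)
Matching nodes: [2, 16, 23, 42]
Count of leaf nodes: 4


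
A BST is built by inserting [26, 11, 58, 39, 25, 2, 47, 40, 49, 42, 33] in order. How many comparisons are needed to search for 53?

Search path for 53: 26 -> 58 -> 39 -> 47 -> 49
Found: False
Comparisons: 5


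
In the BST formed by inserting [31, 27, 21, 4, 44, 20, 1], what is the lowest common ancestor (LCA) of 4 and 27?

Tree insertion order: [31, 27, 21, 4, 44, 20, 1]
Tree (level-order array): [31, 27, 44, 21, None, None, None, 4, None, 1, 20]
In a BST, the LCA of p=4, q=27 is the first node v on the
root-to-leaf path with p <= v <= q (go left if both < v, right if both > v).
Walk from root:
  at 31: both 4 and 27 < 31, go left
  at 27: 4 <= 27 <= 27, this is the LCA
LCA = 27


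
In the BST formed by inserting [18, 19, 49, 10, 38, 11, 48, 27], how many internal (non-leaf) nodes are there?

Tree built from: [18, 19, 49, 10, 38, 11, 48, 27]
Tree (level-order array): [18, 10, 19, None, 11, None, 49, None, None, 38, None, 27, 48]
Rule: An internal node has at least one child.
Per-node child counts:
  node 18: 2 child(ren)
  node 10: 1 child(ren)
  node 11: 0 child(ren)
  node 19: 1 child(ren)
  node 49: 1 child(ren)
  node 38: 2 child(ren)
  node 27: 0 child(ren)
  node 48: 0 child(ren)
Matching nodes: [18, 10, 19, 49, 38]
Count of internal (non-leaf) nodes: 5


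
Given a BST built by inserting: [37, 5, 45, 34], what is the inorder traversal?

Tree insertion order: [37, 5, 45, 34]
Tree (level-order array): [37, 5, 45, None, 34]
Inorder traversal: [5, 34, 37, 45]


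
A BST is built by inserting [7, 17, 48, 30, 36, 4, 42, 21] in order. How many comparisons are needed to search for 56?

Search path for 56: 7 -> 17 -> 48
Found: False
Comparisons: 3


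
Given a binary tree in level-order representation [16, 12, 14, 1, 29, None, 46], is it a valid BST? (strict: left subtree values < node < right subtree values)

Level-order array: [16, 12, 14, 1, 29, None, 46]
Validate using subtree bounds (lo, hi): at each node, require lo < value < hi,
then recurse left with hi=value and right with lo=value.
Preorder trace (stopping at first violation):
  at node 16 with bounds (-inf, +inf): OK
  at node 12 with bounds (-inf, 16): OK
  at node 1 with bounds (-inf, 12): OK
  at node 29 with bounds (12, 16): VIOLATION
Node 29 violates its bound: not (12 < 29 < 16).
Result: Not a valid BST


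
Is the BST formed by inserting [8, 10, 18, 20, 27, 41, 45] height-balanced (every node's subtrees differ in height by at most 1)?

Tree (level-order array): [8, None, 10, None, 18, None, 20, None, 27, None, 41, None, 45]
Definition: a tree is height-balanced if, at every node, |h(left) - h(right)| <= 1 (empty subtree has height -1).
Bottom-up per-node check:
  node 45: h_left=-1, h_right=-1, diff=0 [OK], height=0
  node 41: h_left=-1, h_right=0, diff=1 [OK], height=1
  node 27: h_left=-1, h_right=1, diff=2 [FAIL (|-1-1|=2 > 1)], height=2
  node 20: h_left=-1, h_right=2, diff=3 [FAIL (|-1-2|=3 > 1)], height=3
  node 18: h_left=-1, h_right=3, diff=4 [FAIL (|-1-3|=4 > 1)], height=4
  node 10: h_left=-1, h_right=4, diff=5 [FAIL (|-1-4|=5 > 1)], height=5
  node 8: h_left=-1, h_right=5, diff=6 [FAIL (|-1-5|=6 > 1)], height=6
Node 27 violates the condition: |-1 - 1| = 2 > 1.
Result: Not balanced


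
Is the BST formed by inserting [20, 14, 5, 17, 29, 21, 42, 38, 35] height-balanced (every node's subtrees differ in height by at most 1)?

Tree (level-order array): [20, 14, 29, 5, 17, 21, 42, None, None, None, None, None, None, 38, None, 35]
Definition: a tree is height-balanced if, at every node, |h(left) - h(right)| <= 1 (empty subtree has height -1).
Bottom-up per-node check:
  node 5: h_left=-1, h_right=-1, diff=0 [OK], height=0
  node 17: h_left=-1, h_right=-1, diff=0 [OK], height=0
  node 14: h_left=0, h_right=0, diff=0 [OK], height=1
  node 21: h_left=-1, h_right=-1, diff=0 [OK], height=0
  node 35: h_left=-1, h_right=-1, diff=0 [OK], height=0
  node 38: h_left=0, h_right=-1, diff=1 [OK], height=1
  node 42: h_left=1, h_right=-1, diff=2 [FAIL (|1--1|=2 > 1)], height=2
  node 29: h_left=0, h_right=2, diff=2 [FAIL (|0-2|=2 > 1)], height=3
  node 20: h_left=1, h_right=3, diff=2 [FAIL (|1-3|=2 > 1)], height=4
Node 42 violates the condition: |1 - -1| = 2 > 1.
Result: Not balanced


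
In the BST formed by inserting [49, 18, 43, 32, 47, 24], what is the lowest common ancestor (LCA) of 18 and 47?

Tree insertion order: [49, 18, 43, 32, 47, 24]
Tree (level-order array): [49, 18, None, None, 43, 32, 47, 24]
In a BST, the LCA of p=18, q=47 is the first node v on the
root-to-leaf path with p <= v <= q (go left if both < v, right if both > v).
Walk from root:
  at 49: both 18 and 47 < 49, go left
  at 18: 18 <= 18 <= 47, this is the LCA
LCA = 18


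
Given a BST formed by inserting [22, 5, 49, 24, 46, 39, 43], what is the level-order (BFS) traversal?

Tree insertion order: [22, 5, 49, 24, 46, 39, 43]
Tree (level-order array): [22, 5, 49, None, None, 24, None, None, 46, 39, None, None, 43]
BFS from the root, enqueuing left then right child of each popped node:
  queue [22] -> pop 22, enqueue [5, 49], visited so far: [22]
  queue [5, 49] -> pop 5, enqueue [none], visited so far: [22, 5]
  queue [49] -> pop 49, enqueue [24], visited so far: [22, 5, 49]
  queue [24] -> pop 24, enqueue [46], visited so far: [22, 5, 49, 24]
  queue [46] -> pop 46, enqueue [39], visited so far: [22, 5, 49, 24, 46]
  queue [39] -> pop 39, enqueue [43], visited so far: [22, 5, 49, 24, 46, 39]
  queue [43] -> pop 43, enqueue [none], visited so far: [22, 5, 49, 24, 46, 39, 43]
Result: [22, 5, 49, 24, 46, 39, 43]


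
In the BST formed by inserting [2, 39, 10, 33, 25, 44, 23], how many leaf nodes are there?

Tree built from: [2, 39, 10, 33, 25, 44, 23]
Tree (level-order array): [2, None, 39, 10, 44, None, 33, None, None, 25, None, 23]
Rule: A leaf has 0 children.
Per-node child counts:
  node 2: 1 child(ren)
  node 39: 2 child(ren)
  node 10: 1 child(ren)
  node 33: 1 child(ren)
  node 25: 1 child(ren)
  node 23: 0 child(ren)
  node 44: 0 child(ren)
Matching nodes: [23, 44]
Count of leaf nodes: 2


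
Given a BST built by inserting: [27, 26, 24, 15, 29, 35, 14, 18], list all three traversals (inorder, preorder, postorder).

Tree insertion order: [27, 26, 24, 15, 29, 35, 14, 18]
Tree (level-order array): [27, 26, 29, 24, None, None, 35, 15, None, None, None, 14, 18]
Inorder (L, root, R): [14, 15, 18, 24, 26, 27, 29, 35]
Preorder (root, L, R): [27, 26, 24, 15, 14, 18, 29, 35]
Postorder (L, R, root): [14, 18, 15, 24, 26, 35, 29, 27]


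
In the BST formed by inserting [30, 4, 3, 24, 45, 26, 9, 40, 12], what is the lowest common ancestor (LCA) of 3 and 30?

Tree insertion order: [30, 4, 3, 24, 45, 26, 9, 40, 12]
Tree (level-order array): [30, 4, 45, 3, 24, 40, None, None, None, 9, 26, None, None, None, 12]
In a BST, the LCA of p=3, q=30 is the first node v on the
root-to-leaf path with p <= v <= q (go left if both < v, right if both > v).
Walk from root:
  at 30: 3 <= 30 <= 30, this is the LCA
LCA = 30


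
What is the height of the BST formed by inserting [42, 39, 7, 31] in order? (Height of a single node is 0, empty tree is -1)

Insertion order: [42, 39, 7, 31]
Tree (level-order array): [42, 39, None, 7, None, None, 31]
Compute height bottom-up (empty subtree = -1):
  height(31) = 1 + max(-1, -1) = 0
  height(7) = 1 + max(-1, 0) = 1
  height(39) = 1 + max(1, -1) = 2
  height(42) = 1 + max(2, -1) = 3
Height = 3


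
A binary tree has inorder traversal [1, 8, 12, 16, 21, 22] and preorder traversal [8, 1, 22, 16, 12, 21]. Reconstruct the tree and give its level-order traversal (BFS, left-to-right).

Inorder:  [1, 8, 12, 16, 21, 22]
Preorder: [8, 1, 22, 16, 12, 21]
Algorithm: preorder visits root first, so consume preorder in order;
for each root, split the current inorder slice at that value into
left-subtree inorder and right-subtree inorder, then recurse.
Recursive splits:
  root=8; inorder splits into left=[1], right=[12, 16, 21, 22]
  root=1; inorder splits into left=[], right=[]
  root=22; inorder splits into left=[12, 16, 21], right=[]
  root=16; inorder splits into left=[12], right=[21]
  root=12; inorder splits into left=[], right=[]
  root=21; inorder splits into left=[], right=[]
Reconstructed level-order: [8, 1, 22, 16, 12, 21]


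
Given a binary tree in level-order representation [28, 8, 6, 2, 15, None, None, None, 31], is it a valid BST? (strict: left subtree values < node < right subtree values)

Level-order array: [28, 8, 6, 2, 15, None, None, None, 31]
Validate using subtree bounds (lo, hi): at each node, require lo < value < hi,
then recurse left with hi=value and right with lo=value.
Preorder trace (stopping at first violation):
  at node 28 with bounds (-inf, +inf): OK
  at node 8 with bounds (-inf, 28): OK
  at node 2 with bounds (-inf, 8): OK
  at node 31 with bounds (2, 8): VIOLATION
Node 31 violates its bound: not (2 < 31 < 8).
Result: Not a valid BST


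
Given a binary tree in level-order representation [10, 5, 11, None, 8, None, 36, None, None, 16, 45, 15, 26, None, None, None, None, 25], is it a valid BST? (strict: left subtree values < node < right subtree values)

Level-order array: [10, 5, 11, None, 8, None, 36, None, None, 16, 45, 15, 26, None, None, None, None, 25]
Validate using subtree bounds (lo, hi): at each node, require lo < value < hi,
then recurse left with hi=value and right with lo=value.
Preorder trace (stopping at first violation):
  at node 10 with bounds (-inf, +inf): OK
  at node 5 with bounds (-inf, 10): OK
  at node 8 with bounds (5, 10): OK
  at node 11 with bounds (10, +inf): OK
  at node 36 with bounds (11, +inf): OK
  at node 16 with bounds (11, 36): OK
  at node 15 with bounds (11, 16): OK
  at node 26 with bounds (16, 36): OK
  at node 25 with bounds (16, 26): OK
  at node 45 with bounds (36, +inf): OK
No violation found at any node.
Result: Valid BST


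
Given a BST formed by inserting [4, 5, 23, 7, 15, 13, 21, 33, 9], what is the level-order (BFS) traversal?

Tree insertion order: [4, 5, 23, 7, 15, 13, 21, 33, 9]
Tree (level-order array): [4, None, 5, None, 23, 7, 33, None, 15, None, None, 13, 21, 9]
BFS from the root, enqueuing left then right child of each popped node:
  queue [4] -> pop 4, enqueue [5], visited so far: [4]
  queue [5] -> pop 5, enqueue [23], visited so far: [4, 5]
  queue [23] -> pop 23, enqueue [7, 33], visited so far: [4, 5, 23]
  queue [7, 33] -> pop 7, enqueue [15], visited so far: [4, 5, 23, 7]
  queue [33, 15] -> pop 33, enqueue [none], visited so far: [4, 5, 23, 7, 33]
  queue [15] -> pop 15, enqueue [13, 21], visited so far: [4, 5, 23, 7, 33, 15]
  queue [13, 21] -> pop 13, enqueue [9], visited so far: [4, 5, 23, 7, 33, 15, 13]
  queue [21, 9] -> pop 21, enqueue [none], visited so far: [4, 5, 23, 7, 33, 15, 13, 21]
  queue [9] -> pop 9, enqueue [none], visited so far: [4, 5, 23, 7, 33, 15, 13, 21, 9]
Result: [4, 5, 23, 7, 33, 15, 13, 21, 9]


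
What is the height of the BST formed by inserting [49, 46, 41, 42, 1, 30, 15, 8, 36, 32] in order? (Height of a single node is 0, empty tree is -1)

Insertion order: [49, 46, 41, 42, 1, 30, 15, 8, 36, 32]
Tree (level-order array): [49, 46, None, 41, None, 1, 42, None, 30, None, None, 15, 36, 8, None, 32]
Compute height bottom-up (empty subtree = -1):
  height(8) = 1 + max(-1, -1) = 0
  height(15) = 1 + max(0, -1) = 1
  height(32) = 1 + max(-1, -1) = 0
  height(36) = 1 + max(0, -1) = 1
  height(30) = 1 + max(1, 1) = 2
  height(1) = 1 + max(-1, 2) = 3
  height(42) = 1 + max(-1, -1) = 0
  height(41) = 1 + max(3, 0) = 4
  height(46) = 1 + max(4, -1) = 5
  height(49) = 1 + max(5, -1) = 6
Height = 6


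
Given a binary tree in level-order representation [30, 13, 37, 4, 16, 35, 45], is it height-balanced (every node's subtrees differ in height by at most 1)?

Tree (level-order array): [30, 13, 37, 4, 16, 35, 45]
Definition: a tree is height-balanced if, at every node, |h(left) - h(right)| <= 1 (empty subtree has height -1).
Bottom-up per-node check:
  node 4: h_left=-1, h_right=-1, diff=0 [OK], height=0
  node 16: h_left=-1, h_right=-1, diff=0 [OK], height=0
  node 13: h_left=0, h_right=0, diff=0 [OK], height=1
  node 35: h_left=-1, h_right=-1, diff=0 [OK], height=0
  node 45: h_left=-1, h_right=-1, diff=0 [OK], height=0
  node 37: h_left=0, h_right=0, diff=0 [OK], height=1
  node 30: h_left=1, h_right=1, diff=0 [OK], height=2
All nodes satisfy the balance condition.
Result: Balanced


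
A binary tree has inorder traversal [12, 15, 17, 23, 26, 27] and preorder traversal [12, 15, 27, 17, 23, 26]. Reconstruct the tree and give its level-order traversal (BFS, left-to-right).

Inorder:  [12, 15, 17, 23, 26, 27]
Preorder: [12, 15, 27, 17, 23, 26]
Algorithm: preorder visits root first, so consume preorder in order;
for each root, split the current inorder slice at that value into
left-subtree inorder and right-subtree inorder, then recurse.
Recursive splits:
  root=12; inorder splits into left=[], right=[15, 17, 23, 26, 27]
  root=15; inorder splits into left=[], right=[17, 23, 26, 27]
  root=27; inorder splits into left=[17, 23, 26], right=[]
  root=17; inorder splits into left=[], right=[23, 26]
  root=23; inorder splits into left=[], right=[26]
  root=26; inorder splits into left=[], right=[]
Reconstructed level-order: [12, 15, 27, 17, 23, 26]


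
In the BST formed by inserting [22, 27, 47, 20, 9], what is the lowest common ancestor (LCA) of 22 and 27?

Tree insertion order: [22, 27, 47, 20, 9]
Tree (level-order array): [22, 20, 27, 9, None, None, 47]
In a BST, the LCA of p=22, q=27 is the first node v on the
root-to-leaf path with p <= v <= q (go left if both < v, right if both > v).
Walk from root:
  at 22: 22 <= 22 <= 27, this is the LCA
LCA = 22


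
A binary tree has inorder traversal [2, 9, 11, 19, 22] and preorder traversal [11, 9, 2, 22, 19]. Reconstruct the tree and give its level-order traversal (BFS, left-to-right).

Inorder:  [2, 9, 11, 19, 22]
Preorder: [11, 9, 2, 22, 19]
Algorithm: preorder visits root first, so consume preorder in order;
for each root, split the current inorder slice at that value into
left-subtree inorder and right-subtree inorder, then recurse.
Recursive splits:
  root=11; inorder splits into left=[2, 9], right=[19, 22]
  root=9; inorder splits into left=[2], right=[]
  root=2; inorder splits into left=[], right=[]
  root=22; inorder splits into left=[19], right=[]
  root=19; inorder splits into left=[], right=[]
Reconstructed level-order: [11, 9, 22, 2, 19]


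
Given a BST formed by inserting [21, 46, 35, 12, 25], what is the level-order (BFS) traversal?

Tree insertion order: [21, 46, 35, 12, 25]
Tree (level-order array): [21, 12, 46, None, None, 35, None, 25]
BFS from the root, enqueuing left then right child of each popped node:
  queue [21] -> pop 21, enqueue [12, 46], visited so far: [21]
  queue [12, 46] -> pop 12, enqueue [none], visited so far: [21, 12]
  queue [46] -> pop 46, enqueue [35], visited so far: [21, 12, 46]
  queue [35] -> pop 35, enqueue [25], visited so far: [21, 12, 46, 35]
  queue [25] -> pop 25, enqueue [none], visited so far: [21, 12, 46, 35, 25]
Result: [21, 12, 46, 35, 25]


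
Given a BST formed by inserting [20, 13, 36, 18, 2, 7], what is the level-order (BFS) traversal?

Tree insertion order: [20, 13, 36, 18, 2, 7]
Tree (level-order array): [20, 13, 36, 2, 18, None, None, None, 7]
BFS from the root, enqueuing left then right child of each popped node:
  queue [20] -> pop 20, enqueue [13, 36], visited so far: [20]
  queue [13, 36] -> pop 13, enqueue [2, 18], visited so far: [20, 13]
  queue [36, 2, 18] -> pop 36, enqueue [none], visited so far: [20, 13, 36]
  queue [2, 18] -> pop 2, enqueue [7], visited so far: [20, 13, 36, 2]
  queue [18, 7] -> pop 18, enqueue [none], visited so far: [20, 13, 36, 2, 18]
  queue [7] -> pop 7, enqueue [none], visited so far: [20, 13, 36, 2, 18, 7]
Result: [20, 13, 36, 2, 18, 7]


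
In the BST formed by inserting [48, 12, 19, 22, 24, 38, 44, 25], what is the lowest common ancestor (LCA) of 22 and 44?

Tree insertion order: [48, 12, 19, 22, 24, 38, 44, 25]
Tree (level-order array): [48, 12, None, None, 19, None, 22, None, 24, None, 38, 25, 44]
In a BST, the LCA of p=22, q=44 is the first node v on the
root-to-leaf path with p <= v <= q (go left if both < v, right if both > v).
Walk from root:
  at 48: both 22 and 44 < 48, go left
  at 12: both 22 and 44 > 12, go right
  at 19: both 22 and 44 > 19, go right
  at 22: 22 <= 22 <= 44, this is the LCA
LCA = 22


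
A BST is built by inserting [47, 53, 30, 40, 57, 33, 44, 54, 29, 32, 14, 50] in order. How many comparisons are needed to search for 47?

Search path for 47: 47
Found: True
Comparisons: 1


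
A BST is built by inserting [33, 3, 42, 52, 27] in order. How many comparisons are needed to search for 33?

Search path for 33: 33
Found: True
Comparisons: 1


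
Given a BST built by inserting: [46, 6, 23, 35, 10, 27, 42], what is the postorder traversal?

Tree insertion order: [46, 6, 23, 35, 10, 27, 42]
Tree (level-order array): [46, 6, None, None, 23, 10, 35, None, None, 27, 42]
Postorder traversal: [10, 27, 42, 35, 23, 6, 46]
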